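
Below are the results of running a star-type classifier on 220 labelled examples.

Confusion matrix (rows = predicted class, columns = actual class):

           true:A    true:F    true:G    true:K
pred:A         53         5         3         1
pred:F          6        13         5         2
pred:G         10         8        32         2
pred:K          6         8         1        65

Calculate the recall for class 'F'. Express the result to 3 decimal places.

0.382

One-vs-rest for 'F': TP = diagonal; FP = other classes predicted 'F'; FN = 'F' predicted as other.
recall = TP/(TP+FN).
F: TP=13, FN=5+8+8=21 → 13/34 = 0.3824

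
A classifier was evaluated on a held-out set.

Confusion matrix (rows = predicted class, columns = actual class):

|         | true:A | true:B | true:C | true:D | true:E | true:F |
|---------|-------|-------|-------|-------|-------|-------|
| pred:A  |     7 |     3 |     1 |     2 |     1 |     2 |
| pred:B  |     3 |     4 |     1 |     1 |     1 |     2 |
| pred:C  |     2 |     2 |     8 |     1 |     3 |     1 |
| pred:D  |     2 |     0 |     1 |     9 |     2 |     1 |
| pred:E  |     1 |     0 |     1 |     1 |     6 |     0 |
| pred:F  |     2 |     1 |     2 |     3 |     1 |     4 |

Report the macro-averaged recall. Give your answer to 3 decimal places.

Per-class recall (TP/(TP+FN)):
  A: TP=7, FN=3+2+2+1+2=10 → 7/17 = 0.4118
  B: TP=4, FN=3+2+0+0+1=6 → 4/10 = 0.4000
  C: TP=8, FN=1+1+1+1+2=6 → 8/14 = 0.5714
  D: TP=9, FN=2+1+1+1+3=8 → 9/17 = 0.5294
  E: TP=6, FN=1+1+3+2+1=8 → 6/14 = 0.4286
  F: TP=4, FN=2+2+1+1+0=6 → 4/10 = 0.4000
Macro-recall = mean = (0.4118 + 0.4000 + 0.5714 + 0.5294 + 0.4286 + 0.4000) / 6 = 0.457

0.457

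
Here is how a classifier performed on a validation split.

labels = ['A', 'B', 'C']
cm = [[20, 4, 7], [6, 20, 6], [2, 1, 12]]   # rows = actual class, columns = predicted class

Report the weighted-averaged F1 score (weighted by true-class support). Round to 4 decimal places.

0.6727

Per-class F1 score (2·TP/(2·TP+FP+FN)):
  A: TP=20, FP=6+2=8, FN=4+7=11 → 40/59 = 0.67797
  B: TP=20, FP=4+1=5, FN=6+6=12 → 40/57 = 0.70175
  C: TP=12, FP=7+6=13, FN=2+1=3 → 24/40 = 0.60000
Weighted-F1 score = Σ (supportᵢ/N)·F1 scoreᵢ with N=78: (31/78)·0.67797 + (32/78)·0.70175 + (15/78)·0.60000 = 0.6727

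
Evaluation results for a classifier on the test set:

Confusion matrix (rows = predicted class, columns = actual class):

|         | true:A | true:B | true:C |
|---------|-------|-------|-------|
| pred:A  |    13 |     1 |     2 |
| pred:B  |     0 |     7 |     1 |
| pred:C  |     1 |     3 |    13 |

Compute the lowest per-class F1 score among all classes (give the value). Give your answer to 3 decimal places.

0.737

Per-class F1 score (2·TP/(2·TP+FP+FN)):
  A: TP=13, FP=1+2=3, FN=0+1=1 → 26/30 = 0.8667
  B: TP=7, FP=0+1=1, FN=1+3=4 → 14/19 = 0.7368
  C: TP=13, FP=1+3=4, FN=2+1=3 → 26/33 = 0.7879
Lowest is class 'B' with F1 score = 0.737.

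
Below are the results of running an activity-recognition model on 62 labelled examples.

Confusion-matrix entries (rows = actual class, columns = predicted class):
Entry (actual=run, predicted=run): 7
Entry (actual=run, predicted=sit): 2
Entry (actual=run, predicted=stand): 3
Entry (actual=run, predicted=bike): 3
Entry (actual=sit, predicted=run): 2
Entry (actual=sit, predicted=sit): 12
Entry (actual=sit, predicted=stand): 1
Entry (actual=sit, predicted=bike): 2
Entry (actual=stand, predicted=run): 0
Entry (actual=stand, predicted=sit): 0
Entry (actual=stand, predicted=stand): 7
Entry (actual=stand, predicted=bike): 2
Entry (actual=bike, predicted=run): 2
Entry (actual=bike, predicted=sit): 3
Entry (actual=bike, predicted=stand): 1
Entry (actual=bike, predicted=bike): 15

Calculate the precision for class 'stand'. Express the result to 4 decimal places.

One-vs-rest for 'stand': TP = diagonal; FP = other classes predicted 'stand'; FN = 'stand' predicted as other.
precision = TP/(TP+FP).
stand: TP=7, FP=3+1+1=5 → 7/12 = 0.58333

0.5833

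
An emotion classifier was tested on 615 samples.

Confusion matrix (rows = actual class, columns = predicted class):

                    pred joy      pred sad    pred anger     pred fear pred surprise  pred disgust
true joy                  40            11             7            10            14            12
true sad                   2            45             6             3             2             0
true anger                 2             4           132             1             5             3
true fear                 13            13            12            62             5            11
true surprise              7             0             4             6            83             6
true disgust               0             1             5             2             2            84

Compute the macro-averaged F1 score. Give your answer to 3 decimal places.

0.703

Per-class F1 score (2·TP/(2·TP+FP+FN)):
  joy: TP=40, FP=2+2+13+7+0=24, FN=11+7+10+14+12=54 → 80/158 = 0.5063
  sad: TP=45, FP=11+4+13+0+1=29, FN=2+6+3+2+0=13 → 90/132 = 0.6818
  anger: TP=132, FP=7+6+12+4+5=34, FN=2+4+1+5+3=15 → 264/313 = 0.8435
  fear: TP=62, FP=10+3+1+6+2=22, FN=13+13+12+5+11=54 → 124/200 = 0.6200
  surprise: TP=83, FP=14+2+5+5+2=28, FN=7+0+4+6+6=23 → 166/217 = 0.7650
  disgust: TP=84, FP=12+0+3+11+6=32, FN=0+1+5+2+2=10 → 168/210 = 0.8000
Macro-F1 score = mean = (0.5063 + 0.6818 + 0.8435 + 0.6200 + 0.7650 + 0.8000) / 6 = 0.703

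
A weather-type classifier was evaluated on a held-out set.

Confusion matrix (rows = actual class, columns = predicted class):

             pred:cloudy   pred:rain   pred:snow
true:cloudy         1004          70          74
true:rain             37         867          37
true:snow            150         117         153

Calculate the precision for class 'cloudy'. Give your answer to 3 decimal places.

One-vs-rest for 'cloudy': TP = diagonal; FP = other classes predicted 'cloudy'; FN = 'cloudy' predicted as other.
precision = TP/(TP+FP).
cloudy: TP=1004, FP=37+150=187 → 1004/1191 = 0.8430

0.843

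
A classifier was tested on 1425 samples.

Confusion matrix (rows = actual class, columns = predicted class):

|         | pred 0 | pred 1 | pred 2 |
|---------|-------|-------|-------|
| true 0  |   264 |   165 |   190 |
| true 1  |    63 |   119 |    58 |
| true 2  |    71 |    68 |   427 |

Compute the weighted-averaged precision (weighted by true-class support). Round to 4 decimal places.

0.5963

Per-class precision (TP/(TP+FP)):
  0: TP=264, FP=63+71=134 → 264/398 = 0.66332
  1: TP=119, FP=165+68=233 → 119/352 = 0.33807
  2: TP=427, FP=190+58=248 → 427/675 = 0.63259
Weighted-precision = Σ (supportᵢ/N)·precisionᵢ with N=1425: (619/1425)·0.66332 + (240/1425)·0.33807 + (566/1425)·0.63259 = 0.5963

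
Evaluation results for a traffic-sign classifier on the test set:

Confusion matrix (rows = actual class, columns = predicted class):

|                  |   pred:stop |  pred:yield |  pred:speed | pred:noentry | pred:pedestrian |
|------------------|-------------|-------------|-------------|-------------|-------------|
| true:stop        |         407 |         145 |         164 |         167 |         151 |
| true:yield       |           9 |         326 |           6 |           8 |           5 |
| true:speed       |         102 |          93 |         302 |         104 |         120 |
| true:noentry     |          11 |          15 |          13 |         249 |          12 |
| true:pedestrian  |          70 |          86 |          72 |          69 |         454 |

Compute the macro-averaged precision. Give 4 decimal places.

0.5482

Per-class precision (TP/(TP+FP)):
  stop: TP=407, FP=9+102+11+70=192 → 407/599 = 0.67947
  yield: TP=326, FP=145+93+15+86=339 → 326/665 = 0.49023
  speed: TP=302, FP=164+6+13+72=255 → 302/557 = 0.54219
  noentry: TP=249, FP=167+8+104+69=348 → 249/597 = 0.41709
  pedestrian: TP=454, FP=151+5+120+12=288 → 454/742 = 0.61186
Macro-precision = mean = (0.67947 + 0.49023 + 0.54219 + 0.41709 + 0.61186) / 5 = 0.5482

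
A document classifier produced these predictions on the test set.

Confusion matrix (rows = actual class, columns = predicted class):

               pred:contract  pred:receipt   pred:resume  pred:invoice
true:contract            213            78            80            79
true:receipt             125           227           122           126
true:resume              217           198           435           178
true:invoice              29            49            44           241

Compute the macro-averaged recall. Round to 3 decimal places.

0.485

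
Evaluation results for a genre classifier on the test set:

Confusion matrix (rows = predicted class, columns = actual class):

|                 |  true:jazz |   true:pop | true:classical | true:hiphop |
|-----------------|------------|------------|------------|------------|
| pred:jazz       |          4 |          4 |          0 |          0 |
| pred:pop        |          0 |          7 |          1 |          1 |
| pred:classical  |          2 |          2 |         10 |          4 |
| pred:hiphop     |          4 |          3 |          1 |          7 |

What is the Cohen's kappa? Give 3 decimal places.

0.415

Observed agreement pₒ = trace/N = 28/50 = 0.5600
Expected agreement pₑ = Σ (rowᵢ·colᵢ)/N² = (10·8 + 16·9 + 12·18 + 12·15)/50² = 0.2480
κ = (pₒ − pₑ)/(1 − pₑ) = (0.5600 − 0.2480)/(1 − 0.2480) = 0.415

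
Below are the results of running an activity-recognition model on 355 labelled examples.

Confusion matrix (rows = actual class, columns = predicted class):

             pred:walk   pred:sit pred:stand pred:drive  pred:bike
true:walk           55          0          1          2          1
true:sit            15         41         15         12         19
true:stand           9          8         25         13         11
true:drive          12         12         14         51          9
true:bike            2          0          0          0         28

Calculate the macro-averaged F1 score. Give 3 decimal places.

Per-class F1 score (2·TP/(2·TP+FP+FN)):
  walk: TP=55, FP=15+9+12+2=38, FN=0+1+2+1=4 → 110/152 = 0.7237
  sit: TP=41, FP=0+8+12+0=20, FN=15+15+12+19=61 → 82/163 = 0.5031
  stand: TP=25, FP=1+15+14+0=30, FN=9+8+13+11=41 → 50/121 = 0.4132
  drive: TP=51, FP=2+12+13+0=27, FN=12+12+14+9=47 → 102/176 = 0.5795
  bike: TP=28, FP=1+19+11+9=40, FN=2+0+0+0=2 → 56/98 = 0.5714
Macro-F1 score = mean = (0.7237 + 0.5031 + 0.4132 + 0.5795 + 0.5714) / 5 = 0.558

0.558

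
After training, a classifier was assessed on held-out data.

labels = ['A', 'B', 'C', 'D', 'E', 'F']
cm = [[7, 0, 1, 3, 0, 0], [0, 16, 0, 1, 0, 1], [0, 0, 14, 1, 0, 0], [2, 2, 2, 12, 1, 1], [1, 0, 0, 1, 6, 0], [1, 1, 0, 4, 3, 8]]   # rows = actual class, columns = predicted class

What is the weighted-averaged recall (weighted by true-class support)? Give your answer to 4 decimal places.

0.7079

Per-class recall (TP/(TP+FN)):
  A: TP=7, FN=0+1+3+0+0=4 → 7/11 = 0.63636
  B: TP=16, FN=0+0+1+0+1=2 → 16/18 = 0.88889
  C: TP=14, FN=0+0+1+0+0=1 → 14/15 = 0.93333
  D: TP=12, FN=2+2+2+1+1=8 → 12/20 = 0.60000
  E: TP=6, FN=1+0+0+1+0=2 → 6/8 = 0.75000
  F: TP=8, FN=1+1+0+4+3=9 → 8/17 = 0.47059
Weighted-recall = Σ (supportᵢ/N)·recallᵢ with N=89: (11/89)·0.63636 + (18/89)·0.88889 + (15/89)·0.93333 + (20/89)·0.60000 + (8/89)·0.75000 + (17/89)·0.47059 = 0.7079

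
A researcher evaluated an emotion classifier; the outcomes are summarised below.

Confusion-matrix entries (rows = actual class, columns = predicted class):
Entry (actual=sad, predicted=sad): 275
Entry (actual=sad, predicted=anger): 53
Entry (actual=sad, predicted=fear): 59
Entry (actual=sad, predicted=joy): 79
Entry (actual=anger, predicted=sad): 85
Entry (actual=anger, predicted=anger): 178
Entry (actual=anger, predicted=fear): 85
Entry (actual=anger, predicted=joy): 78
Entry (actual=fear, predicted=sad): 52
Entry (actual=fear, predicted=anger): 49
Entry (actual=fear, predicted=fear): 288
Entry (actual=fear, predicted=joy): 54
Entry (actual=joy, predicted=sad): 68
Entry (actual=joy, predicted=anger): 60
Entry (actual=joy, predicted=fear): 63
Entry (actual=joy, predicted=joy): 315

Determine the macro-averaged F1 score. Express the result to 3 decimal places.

0.568

Per-class F1 score (2·TP/(2·TP+FP+FN)):
  sad: TP=275, FP=85+52+68=205, FN=53+59+79=191 → 550/946 = 0.5814
  anger: TP=178, FP=53+49+60=162, FN=85+85+78=248 → 356/766 = 0.4648
  fear: TP=288, FP=59+85+63=207, FN=52+49+54=155 → 576/938 = 0.6141
  joy: TP=315, FP=79+78+54=211, FN=68+60+63=191 → 630/1032 = 0.6105
Macro-F1 score = mean = (0.5814 + 0.4648 + 0.6141 + 0.6105) / 4 = 0.568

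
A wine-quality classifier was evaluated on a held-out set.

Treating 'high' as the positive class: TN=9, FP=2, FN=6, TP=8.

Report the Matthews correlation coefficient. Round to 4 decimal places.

MCC = (TP·TN − FP·FN) / √((TP+FP)(TP+FN)(TN+FP)(TN+FN))
Numerator = 8·9 − 2·6 = 60
Denominator = √(10·14·11·15) = √23100 = 151.9868
MCC = 60 / 151.9868 = 0.3948

0.3948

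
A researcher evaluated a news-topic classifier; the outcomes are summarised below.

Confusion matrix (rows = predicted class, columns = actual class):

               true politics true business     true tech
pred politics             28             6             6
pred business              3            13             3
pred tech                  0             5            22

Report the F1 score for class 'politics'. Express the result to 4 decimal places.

Take TP from the diagonal, FP from the rest of the 'politics' prediction marginal, FN from the rest of the 'politics' actual marginal.
F1 score = 2·TP/(2·TP+FP+FN).
politics: TP=28, FP=6+6=12, FN=3+0=3 → 56/71 = 0.78873

0.7887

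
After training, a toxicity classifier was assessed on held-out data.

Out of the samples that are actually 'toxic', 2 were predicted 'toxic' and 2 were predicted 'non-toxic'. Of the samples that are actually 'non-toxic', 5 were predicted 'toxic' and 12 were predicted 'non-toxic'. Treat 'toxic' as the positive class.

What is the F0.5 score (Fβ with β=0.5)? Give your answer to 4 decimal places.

0.3125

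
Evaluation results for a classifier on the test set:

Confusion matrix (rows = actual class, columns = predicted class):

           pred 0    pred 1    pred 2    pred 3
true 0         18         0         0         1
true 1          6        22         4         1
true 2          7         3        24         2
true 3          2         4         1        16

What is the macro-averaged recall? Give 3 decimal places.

Per-class recall (TP/(TP+FN)):
  0: TP=18, FN=0+0+1=1 → 18/19 = 0.9474
  1: TP=22, FN=6+4+1=11 → 22/33 = 0.6667
  2: TP=24, FN=7+3+2=12 → 24/36 = 0.6667
  3: TP=16, FN=2+4+1=7 → 16/23 = 0.6957
Macro-recall = mean = (0.9474 + 0.6667 + 0.6667 + 0.6957) / 4 = 0.744

0.744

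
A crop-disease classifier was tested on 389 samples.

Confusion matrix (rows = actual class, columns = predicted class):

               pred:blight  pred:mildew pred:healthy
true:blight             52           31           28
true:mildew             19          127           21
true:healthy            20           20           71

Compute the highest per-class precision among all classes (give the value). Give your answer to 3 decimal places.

Per-class precision (TP/(TP+FP)):
  blight: TP=52, FP=19+20=39 → 52/91 = 0.5714
  mildew: TP=127, FP=31+20=51 → 127/178 = 0.7135
  healthy: TP=71, FP=28+21=49 → 71/120 = 0.5917
Highest is class 'mildew' with precision = 0.713.

0.713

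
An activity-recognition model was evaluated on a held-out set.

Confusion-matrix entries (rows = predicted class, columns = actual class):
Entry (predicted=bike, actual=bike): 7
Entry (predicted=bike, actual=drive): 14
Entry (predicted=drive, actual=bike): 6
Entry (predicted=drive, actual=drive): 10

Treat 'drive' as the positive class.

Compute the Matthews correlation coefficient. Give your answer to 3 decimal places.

-0.043

MCC = (TP·TN − FP·FN) / √((TP+FP)(TP+FN)(TN+FP)(TN+FN))
Numerator = 10·7 − 6·14 = -14
Denominator = √(16·24·13·21) = √104832 = 323.7777
MCC = -14 / 323.7777 = -0.043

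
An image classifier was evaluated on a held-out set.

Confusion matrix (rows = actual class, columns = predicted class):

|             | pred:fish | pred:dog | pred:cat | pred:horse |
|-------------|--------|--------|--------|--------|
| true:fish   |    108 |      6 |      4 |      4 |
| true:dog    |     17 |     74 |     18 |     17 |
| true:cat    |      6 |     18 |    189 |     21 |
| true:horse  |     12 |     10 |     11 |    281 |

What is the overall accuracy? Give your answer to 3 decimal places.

0.819

Accuracy = trace / total = (108+74+189+281=652) / 796 = 652/796 = 0.819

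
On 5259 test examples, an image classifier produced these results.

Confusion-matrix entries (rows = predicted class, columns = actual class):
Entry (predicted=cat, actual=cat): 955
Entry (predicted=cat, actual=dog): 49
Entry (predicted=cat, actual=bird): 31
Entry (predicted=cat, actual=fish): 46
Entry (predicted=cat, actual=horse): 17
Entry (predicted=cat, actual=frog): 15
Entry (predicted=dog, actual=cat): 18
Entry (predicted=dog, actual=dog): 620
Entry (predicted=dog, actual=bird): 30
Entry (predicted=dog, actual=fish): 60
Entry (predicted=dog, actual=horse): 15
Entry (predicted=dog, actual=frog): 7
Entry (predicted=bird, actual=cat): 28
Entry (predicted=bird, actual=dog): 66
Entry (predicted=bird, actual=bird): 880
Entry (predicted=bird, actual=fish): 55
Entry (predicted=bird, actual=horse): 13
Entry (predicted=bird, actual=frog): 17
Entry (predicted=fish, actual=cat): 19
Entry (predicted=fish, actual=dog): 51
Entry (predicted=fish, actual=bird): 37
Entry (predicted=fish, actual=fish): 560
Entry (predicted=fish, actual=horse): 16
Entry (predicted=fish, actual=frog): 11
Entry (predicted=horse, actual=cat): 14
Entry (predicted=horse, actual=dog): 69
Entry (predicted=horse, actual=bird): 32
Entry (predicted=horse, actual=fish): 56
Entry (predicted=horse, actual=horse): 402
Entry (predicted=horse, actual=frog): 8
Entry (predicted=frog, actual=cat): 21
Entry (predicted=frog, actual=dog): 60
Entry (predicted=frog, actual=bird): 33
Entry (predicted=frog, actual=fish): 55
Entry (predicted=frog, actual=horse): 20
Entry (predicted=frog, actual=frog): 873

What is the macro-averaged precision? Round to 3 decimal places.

0.806

Per-class precision (TP/(TP+FP)):
  cat: TP=955, FP=49+31+46+17+15=158 → 955/1113 = 0.8580
  dog: TP=620, FP=18+30+60+15+7=130 → 620/750 = 0.8267
  bird: TP=880, FP=28+66+55+13+17=179 → 880/1059 = 0.8310
  fish: TP=560, FP=19+51+37+16+11=134 → 560/694 = 0.8069
  horse: TP=402, FP=14+69+32+56+8=179 → 402/581 = 0.6919
  frog: TP=873, FP=21+60+33+55+20=189 → 873/1062 = 0.8220
Macro-precision = mean = (0.8580 + 0.8267 + 0.8310 + 0.8069 + 0.6919 + 0.8220) / 6 = 0.806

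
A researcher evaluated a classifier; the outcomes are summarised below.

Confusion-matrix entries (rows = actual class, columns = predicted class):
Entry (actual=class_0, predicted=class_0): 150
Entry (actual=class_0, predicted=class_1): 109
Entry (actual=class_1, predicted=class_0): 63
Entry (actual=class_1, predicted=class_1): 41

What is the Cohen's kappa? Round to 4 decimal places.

-0.0235

Observed agreement pₒ = trace/N = 191/363 = 0.52617
Expected agreement pₑ = Σ (rowᵢ·colᵢ)/N² = (259·213 + 104·150)/363² = 0.53705
κ = (pₒ − pₑ)/(1 − pₑ) = (0.52617 − 0.53705)/(1 − 0.53705) = -0.0235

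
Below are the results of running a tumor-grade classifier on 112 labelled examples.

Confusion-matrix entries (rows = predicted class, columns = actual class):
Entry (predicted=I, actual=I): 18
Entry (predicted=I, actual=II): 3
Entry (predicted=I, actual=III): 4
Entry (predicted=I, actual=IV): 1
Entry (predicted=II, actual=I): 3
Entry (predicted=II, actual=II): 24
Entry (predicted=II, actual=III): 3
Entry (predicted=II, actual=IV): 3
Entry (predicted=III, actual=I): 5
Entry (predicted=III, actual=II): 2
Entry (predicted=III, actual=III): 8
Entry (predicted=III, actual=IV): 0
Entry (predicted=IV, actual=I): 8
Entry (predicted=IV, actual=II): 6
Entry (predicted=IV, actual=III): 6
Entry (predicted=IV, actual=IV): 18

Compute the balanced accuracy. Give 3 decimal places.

Balanced accuracy = mean of per-class recall.
  I: recall = 18/34 = 0.5294
  II: recall = 24/35 = 0.6857
  III: recall = 8/21 = 0.3810
  IV: recall = 18/22 = 0.8182
Mean = (0.5294 + 0.6857 + 0.3810 + 0.8182) / 4 = 0.604

0.604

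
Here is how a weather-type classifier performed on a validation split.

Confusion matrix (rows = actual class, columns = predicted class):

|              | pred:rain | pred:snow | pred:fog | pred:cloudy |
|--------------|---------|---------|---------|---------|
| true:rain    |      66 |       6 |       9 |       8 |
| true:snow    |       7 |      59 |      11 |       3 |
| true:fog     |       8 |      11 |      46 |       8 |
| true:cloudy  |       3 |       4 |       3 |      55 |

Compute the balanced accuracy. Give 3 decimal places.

Balanced accuracy = mean of per-class recall.
  rain: recall = 66/89 = 0.7416
  snow: recall = 59/80 = 0.7375
  fog: recall = 46/73 = 0.6301
  cloudy: recall = 55/65 = 0.8462
Mean = (0.7416 + 0.7375 + 0.6301 + 0.8462) / 4 = 0.739

0.739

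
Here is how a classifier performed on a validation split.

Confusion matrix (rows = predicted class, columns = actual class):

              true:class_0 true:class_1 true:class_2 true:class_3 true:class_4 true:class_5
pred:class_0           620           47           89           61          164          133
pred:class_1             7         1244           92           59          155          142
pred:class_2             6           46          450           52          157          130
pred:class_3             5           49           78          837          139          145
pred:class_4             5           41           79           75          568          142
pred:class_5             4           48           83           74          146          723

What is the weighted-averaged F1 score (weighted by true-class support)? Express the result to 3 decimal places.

0.634

Per-class F1 score (2·TP/(2·TP+FP+FN)):
  class_0: TP=620, FP=47+89+61+164+133=494, FN=7+6+5+5+4=27 → 1240/1761 = 0.7041
  class_1: TP=1244, FP=7+92+59+155+142=455, FN=47+46+49+41+48=231 → 2488/3174 = 0.7839
  class_2: TP=450, FP=6+46+52+157+130=391, FN=89+92+78+79+83=421 → 900/1712 = 0.5257
  class_3: TP=837, FP=5+49+78+139+145=416, FN=61+59+52+75+74=321 → 1674/2411 = 0.6943
  class_4: TP=568, FP=5+41+79+75+142=342, FN=164+155+157+139+146=761 → 1136/2239 = 0.5074
  class_5: TP=723, FP=4+48+83+74+146=355, FN=133+142+130+145+142=692 → 1446/2493 = 0.5800
Weighted-F1 score = Σ (supportᵢ/N)·F1 scoreᵢ with N=6895: (647/6895)·0.7041 + (1475/6895)·0.7839 + (871/6895)·0.5257 + (1158/6895)·0.6943 + (1329/6895)·0.5074 + (1415/6895)·0.5800 = 0.634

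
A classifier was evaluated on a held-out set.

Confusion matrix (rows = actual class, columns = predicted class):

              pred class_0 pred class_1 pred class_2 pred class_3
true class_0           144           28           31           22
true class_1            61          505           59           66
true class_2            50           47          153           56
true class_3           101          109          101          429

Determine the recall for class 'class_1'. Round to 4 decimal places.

Take TP from the diagonal, FP from the rest of the 'class_1' prediction marginal, FN from the rest of the 'class_1' actual marginal.
recall = TP/(TP+FN).
class_1: TP=505, FN=61+59+66=186 → 505/691 = 0.73082

0.7308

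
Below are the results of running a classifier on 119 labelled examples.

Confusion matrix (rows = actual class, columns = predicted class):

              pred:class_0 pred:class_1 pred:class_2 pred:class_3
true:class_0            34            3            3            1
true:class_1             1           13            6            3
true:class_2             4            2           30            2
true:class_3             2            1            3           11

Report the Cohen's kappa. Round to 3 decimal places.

0.637

Observed agreement pₒ = trace/N = 88/119 = 0.7395
Expected agreement pₑ = Σ (rowᵢ·colᵢ)/N² = (41·41 + 23·19 + 38·42 + 17·17)/119² = 0.2827
κ = (pₒ − pₑ)/(1 − pₑ) = (0.7395 − 0.2827)/(1 − 0.2827) = 0.637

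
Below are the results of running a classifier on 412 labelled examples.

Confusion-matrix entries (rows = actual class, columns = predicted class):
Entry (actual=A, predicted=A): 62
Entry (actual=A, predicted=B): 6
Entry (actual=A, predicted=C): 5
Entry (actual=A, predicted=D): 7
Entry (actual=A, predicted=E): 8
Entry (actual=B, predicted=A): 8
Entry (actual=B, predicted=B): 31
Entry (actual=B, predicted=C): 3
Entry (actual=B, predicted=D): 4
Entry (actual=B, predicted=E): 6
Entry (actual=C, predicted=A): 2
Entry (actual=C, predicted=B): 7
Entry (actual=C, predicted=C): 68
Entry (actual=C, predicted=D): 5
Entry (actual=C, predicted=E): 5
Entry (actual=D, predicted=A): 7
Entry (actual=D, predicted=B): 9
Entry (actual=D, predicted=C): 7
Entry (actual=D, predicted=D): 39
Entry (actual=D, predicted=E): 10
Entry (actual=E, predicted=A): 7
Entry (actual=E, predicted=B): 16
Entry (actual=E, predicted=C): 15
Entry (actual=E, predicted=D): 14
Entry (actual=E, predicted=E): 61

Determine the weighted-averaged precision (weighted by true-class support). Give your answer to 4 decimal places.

0.6419

Per-class precision (TP/(TP+FP)):
  A: TP=62, FP=8+2+7+7=24 → 62/86 = 0.72093
  B: TP=31, FP=6+7+9+16=38 → 31/69 = 0.44928
  C: TP=68, FP=5+3+7+15=30 → 68/98 = 0.69388
  D: TP=39, FP=7+4+5+14=30 → 39/69 = 0.56522
  E: TP=61, FP=8+6+5+10=29 → 61/90 = 0.67778
Weighted-precision = Σ (supportᵢ/N)·precisionᵢ with N=412: (88/412)·0.72093 + (52/412)·0.44928 + (87/412)·0.69388 + (72/412)·0.56522 + (113/412)·0.67778 = 0.6419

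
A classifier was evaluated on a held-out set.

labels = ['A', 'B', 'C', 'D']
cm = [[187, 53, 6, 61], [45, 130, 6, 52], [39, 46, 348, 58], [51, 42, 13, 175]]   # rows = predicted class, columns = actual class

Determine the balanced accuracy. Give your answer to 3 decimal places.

0.625

Balanced accuracy = mean of per-class recall.
  A: recall = 187/322 = 0.5807
  B: recall = 130/271 = 0.4797
  C: recall = 348/373 = 0.9330
  D: recall = 175/346 = 0.5058
Mean = (0.5807 + 0.4797 + 0.9330 + 0.5058) / 4 = 0.625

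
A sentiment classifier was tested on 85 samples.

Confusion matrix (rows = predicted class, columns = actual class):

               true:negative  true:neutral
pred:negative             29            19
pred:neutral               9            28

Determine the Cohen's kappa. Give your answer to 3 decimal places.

0.350

Observed agreement pₒ = trace/N = 57/85 = 0.6706
Expected agreement pₑ = Σ (rowᵢ·colᵢ)/N² = (38·48 + 47·37)/85² = 0.4931
κ = (pₒ − pₑ)/(1 − pₑ) = (0.6706 − 0.4931)/(1 − 0.4931) = 0.350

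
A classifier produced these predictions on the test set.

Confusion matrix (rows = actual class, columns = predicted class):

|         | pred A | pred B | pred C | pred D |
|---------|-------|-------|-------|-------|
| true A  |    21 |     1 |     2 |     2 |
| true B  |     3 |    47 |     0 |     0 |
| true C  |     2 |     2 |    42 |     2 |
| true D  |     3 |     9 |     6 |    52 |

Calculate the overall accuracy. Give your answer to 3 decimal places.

Accuracy = trace / total = (21+47+42+52=162) / 194 = 162/194 = 0.835

0.835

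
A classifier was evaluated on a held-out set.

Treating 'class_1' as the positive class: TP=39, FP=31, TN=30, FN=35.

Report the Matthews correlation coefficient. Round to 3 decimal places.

0.019

MCC = (TP·TN − FP·FN) / √((TP+FP)(TP+FN)(TN+FP)(TN+FN))
Numerator = 39·30 − 31·35 = 85
Denominator = √(70·74·61·65) = √20538700 = 4531.9643
MCC = 85 / 4531.9643 = 0.019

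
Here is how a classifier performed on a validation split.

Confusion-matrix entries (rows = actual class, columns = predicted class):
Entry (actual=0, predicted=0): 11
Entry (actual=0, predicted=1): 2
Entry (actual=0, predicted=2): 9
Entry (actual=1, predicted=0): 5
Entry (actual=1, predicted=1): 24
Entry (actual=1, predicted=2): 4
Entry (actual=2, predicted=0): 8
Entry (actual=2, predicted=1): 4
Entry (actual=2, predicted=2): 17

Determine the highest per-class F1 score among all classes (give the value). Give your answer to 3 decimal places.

Per-class F1 score (2·TP/(2·TP+FP+FN)):
  0: TP=11, FP=5+8=13, FN=2+9=11 → 22/46 = 0.4783
  1: TP=24, FP=2+4=6, FN=5+4=9 → 48/63 = 0.7619
  2: TP=17, FP=9+4=13, FN=8+4=12 → 34/59 = 0.5763
Highest is class '1' with F1 score = 0.762.

0.762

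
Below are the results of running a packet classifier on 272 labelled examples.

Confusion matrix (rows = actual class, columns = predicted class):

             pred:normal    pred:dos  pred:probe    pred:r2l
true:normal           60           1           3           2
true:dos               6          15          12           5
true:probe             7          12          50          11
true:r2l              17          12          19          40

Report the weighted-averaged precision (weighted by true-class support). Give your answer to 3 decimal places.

Per-class precision (TP/(TP+FP)):
  normal: TP=60, FP=6+7+17=30 → 60/90 = 0.6667
  dos: TP=15, FP=1+12+12=25 → 15/40 = 0.3750
  probe: TP=50, FP=3+12+19=34 → 50/84 = 0.5952
  r2l: TP=40, FP=2+5+11=18 → 40/58 = 0.6897
Weighted-precision = Σ (supportᵢ/N)·precisionᵢ with N=272: (66/272)·0.6667 + (38/272)·0.3750 + (80/272)·0.5952 + (88/272)·0.6897 = 0.612

0.612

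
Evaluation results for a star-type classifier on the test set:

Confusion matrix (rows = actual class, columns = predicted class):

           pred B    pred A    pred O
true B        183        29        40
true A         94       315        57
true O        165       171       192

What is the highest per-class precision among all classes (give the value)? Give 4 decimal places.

0.6644

Per-class precision (TP/(TP+FP)):
  B: TP=183, FP=94+165=259 → 183/442 = 0.41403
  A: TP=315, FP=29+171=200 → 315/515 = 0.61165
  O: TP=192, FP=40+57=97 → 192/289 = 0.66436
Highest is class 'O' with precision = 0.6644.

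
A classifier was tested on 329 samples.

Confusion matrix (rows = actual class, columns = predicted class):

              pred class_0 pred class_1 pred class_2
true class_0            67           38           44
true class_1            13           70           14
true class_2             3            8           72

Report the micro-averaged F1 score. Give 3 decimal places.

Micro-averaging pools counts across classes: ΣTP=209, ΣFP=120, ΣFN=120.
Micro-F1 score = 2·TP/(2·TP+FP+FN) on pooled counts = 0.635 (equals overall accuracy in single-label multiclass).

0.635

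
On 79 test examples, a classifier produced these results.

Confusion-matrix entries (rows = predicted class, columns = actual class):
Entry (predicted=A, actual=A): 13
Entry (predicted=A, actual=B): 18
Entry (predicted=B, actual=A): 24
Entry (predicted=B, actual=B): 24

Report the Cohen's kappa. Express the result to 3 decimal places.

-0.078

Observed agreement pₒ = trace/N = 37/79 = 0.4684
Expected agreement pₑ = Σ (rowᵢ·colᵢ)/N² = (37·31 + 42·48)/79² = 0.5068
κ = (pₒ − pₑ)/(1 − pₑ) = (0.4684 − 0.5068)/(1 − 0.5068) = -0.078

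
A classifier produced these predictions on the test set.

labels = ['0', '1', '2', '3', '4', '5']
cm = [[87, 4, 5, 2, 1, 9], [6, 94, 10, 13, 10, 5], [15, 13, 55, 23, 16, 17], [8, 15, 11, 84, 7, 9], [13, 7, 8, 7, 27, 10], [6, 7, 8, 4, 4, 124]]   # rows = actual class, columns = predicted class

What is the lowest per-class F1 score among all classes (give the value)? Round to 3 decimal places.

Per-class F1 score (2·TP/(2·TP+FP+FN)):
  0: TP=87, FP=6+15+8+13+6=48, FN=4+5+2+1+9=21 → 174/243 = 0.7160
  1: TP=94, FP=4+13+15+7+7=46, FN=6+10+13+10+5=44 → 188/278 = 0.6763
  2: TP=55, FP=5+10+11+8+8=42, FN=15+13+23+16+17=84 → 110/236 = 0.4661
  3: TP=84, FP=2+13+23+7+4=49, FN=8+15+11+7+9=50 → 168/267 = 0.6292
  4: TP=27, FP=1+10+16+7+4=38, FN=13+7+8+7+10=45 → 54/137 = 0.3942
  5: TP=124, FP=9+5+17+9+10=50, FN=6+7+8+4+4=29 → 248/327 = 0.7584
Lowest is class '4' with F1 score = 0.394.

0.394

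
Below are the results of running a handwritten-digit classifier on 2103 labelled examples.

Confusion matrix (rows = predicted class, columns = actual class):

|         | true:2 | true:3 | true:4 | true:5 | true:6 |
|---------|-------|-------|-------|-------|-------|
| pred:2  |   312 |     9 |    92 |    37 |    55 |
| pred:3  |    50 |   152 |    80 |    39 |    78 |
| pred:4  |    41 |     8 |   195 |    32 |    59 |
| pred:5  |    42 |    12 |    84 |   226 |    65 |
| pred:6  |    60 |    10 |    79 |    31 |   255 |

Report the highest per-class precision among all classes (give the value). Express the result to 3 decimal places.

0.618

Per-class precision (TP/(TP+FP)):
  2: TP=312, FP=9+92+37+55=193 → 312/505 = 0.6178
  3: TP=152, FP=50+80+39+78=247 → 152/399 = 0.3810
  4: TP=195, FP=41+8+32+59=140 → 195/335 = 0.5821
  5: TP=226, FP=42+12+84+65=203 → 226/429 = 0.5268
  6: TP=255, FP=60+10+79+31=180 → 255/435 = 0.5862
Highest is class '2' with precision = 0.618.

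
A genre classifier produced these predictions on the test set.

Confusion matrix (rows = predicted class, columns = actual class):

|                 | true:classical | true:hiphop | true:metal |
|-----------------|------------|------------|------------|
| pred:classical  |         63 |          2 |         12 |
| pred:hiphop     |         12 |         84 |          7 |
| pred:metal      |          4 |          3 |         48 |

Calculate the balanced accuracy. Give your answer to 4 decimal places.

0.8192

Balanced accuracy = mean of per-class recall.
  classical: recall = 63/79 = 0.79747
  hiphop: recall = 84/89 = 0.94382
  metal: recall = 48/67 = 0.71642
Mean = (0.79747 + 0.94382 + 0.71642) / 3 = 0.8192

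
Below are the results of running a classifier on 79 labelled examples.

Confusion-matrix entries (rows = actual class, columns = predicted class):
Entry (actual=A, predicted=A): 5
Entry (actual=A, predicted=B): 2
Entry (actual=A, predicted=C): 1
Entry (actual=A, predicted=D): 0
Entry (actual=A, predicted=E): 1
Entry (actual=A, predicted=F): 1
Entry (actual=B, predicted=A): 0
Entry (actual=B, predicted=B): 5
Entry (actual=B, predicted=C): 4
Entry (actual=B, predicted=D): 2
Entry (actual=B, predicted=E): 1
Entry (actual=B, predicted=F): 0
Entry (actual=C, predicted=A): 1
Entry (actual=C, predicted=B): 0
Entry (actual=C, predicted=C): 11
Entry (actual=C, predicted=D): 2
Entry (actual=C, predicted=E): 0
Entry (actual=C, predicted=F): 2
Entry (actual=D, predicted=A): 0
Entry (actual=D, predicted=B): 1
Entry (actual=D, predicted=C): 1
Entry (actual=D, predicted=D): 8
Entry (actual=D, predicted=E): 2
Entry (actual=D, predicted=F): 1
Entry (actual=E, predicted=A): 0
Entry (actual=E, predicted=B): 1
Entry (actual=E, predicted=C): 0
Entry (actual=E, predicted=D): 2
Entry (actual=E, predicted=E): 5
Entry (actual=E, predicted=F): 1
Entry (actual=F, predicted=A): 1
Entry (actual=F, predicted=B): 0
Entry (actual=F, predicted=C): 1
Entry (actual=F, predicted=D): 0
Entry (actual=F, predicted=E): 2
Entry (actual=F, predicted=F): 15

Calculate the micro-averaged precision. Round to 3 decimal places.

Micro-averaging pools counts across classes: ΣTP=49, ΣFP=30, ΣFN=30.
Micro-precision = TP/(TP+FP) on pooled counts = 0.620 (equals overall accuracy in single-label multiclass).

0.620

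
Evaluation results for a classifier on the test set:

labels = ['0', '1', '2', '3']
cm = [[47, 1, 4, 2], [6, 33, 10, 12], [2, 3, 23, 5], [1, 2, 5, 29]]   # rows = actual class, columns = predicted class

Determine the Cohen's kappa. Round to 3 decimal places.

Observed agreement pₒ = trace/N = 132/185 = 0.7135
Expected agreement pₑ = Σ (rowᵢ·colᵢ)/N² = (54·56 + 61·39 + 33·42 + 37·48)/185² = 0.2503
κ = (pₒ − pₑ)/(1 − pₑ) = (0.7135 − 0.2503)/(1 − 0.2503) = 0.618

0.618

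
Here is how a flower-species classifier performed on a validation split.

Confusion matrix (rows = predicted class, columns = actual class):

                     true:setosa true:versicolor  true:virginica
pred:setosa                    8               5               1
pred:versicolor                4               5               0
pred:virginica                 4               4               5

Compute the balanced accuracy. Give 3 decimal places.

Balanced accuracy = mean of per-class recall.
  setosa: recall = 8/16 = 0.5000
  versicolor: recall = 5/14 = 0.3571
  virginica: recall = 5/6 = 0.8333
Mean = (0.5000 + 0.3571 + 0.8333) / 3 = 0.563

0.563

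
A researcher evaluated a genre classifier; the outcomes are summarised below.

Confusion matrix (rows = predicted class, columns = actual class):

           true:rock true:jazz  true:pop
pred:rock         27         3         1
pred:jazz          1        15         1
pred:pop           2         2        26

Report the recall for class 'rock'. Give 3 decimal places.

recall = TP/(TP+FN).
rock: TP=27, FN=1+2=3 → 27/30 = 0.9000

0.900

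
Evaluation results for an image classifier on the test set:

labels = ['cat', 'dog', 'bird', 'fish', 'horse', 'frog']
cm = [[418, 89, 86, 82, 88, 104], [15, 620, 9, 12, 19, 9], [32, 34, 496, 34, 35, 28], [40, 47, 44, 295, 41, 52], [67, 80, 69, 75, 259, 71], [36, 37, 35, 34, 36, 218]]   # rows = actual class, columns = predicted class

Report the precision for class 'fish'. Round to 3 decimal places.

0.555

Take TP from the diagonal, FP from the rest of the 'fish' prediction marginal, FN from the rest of the 'fish' actual marginal.
precision = TP/(TP+FP).
fish: TP=295, FP=82+12+34+75+34=237 → 295/532 = 0.5545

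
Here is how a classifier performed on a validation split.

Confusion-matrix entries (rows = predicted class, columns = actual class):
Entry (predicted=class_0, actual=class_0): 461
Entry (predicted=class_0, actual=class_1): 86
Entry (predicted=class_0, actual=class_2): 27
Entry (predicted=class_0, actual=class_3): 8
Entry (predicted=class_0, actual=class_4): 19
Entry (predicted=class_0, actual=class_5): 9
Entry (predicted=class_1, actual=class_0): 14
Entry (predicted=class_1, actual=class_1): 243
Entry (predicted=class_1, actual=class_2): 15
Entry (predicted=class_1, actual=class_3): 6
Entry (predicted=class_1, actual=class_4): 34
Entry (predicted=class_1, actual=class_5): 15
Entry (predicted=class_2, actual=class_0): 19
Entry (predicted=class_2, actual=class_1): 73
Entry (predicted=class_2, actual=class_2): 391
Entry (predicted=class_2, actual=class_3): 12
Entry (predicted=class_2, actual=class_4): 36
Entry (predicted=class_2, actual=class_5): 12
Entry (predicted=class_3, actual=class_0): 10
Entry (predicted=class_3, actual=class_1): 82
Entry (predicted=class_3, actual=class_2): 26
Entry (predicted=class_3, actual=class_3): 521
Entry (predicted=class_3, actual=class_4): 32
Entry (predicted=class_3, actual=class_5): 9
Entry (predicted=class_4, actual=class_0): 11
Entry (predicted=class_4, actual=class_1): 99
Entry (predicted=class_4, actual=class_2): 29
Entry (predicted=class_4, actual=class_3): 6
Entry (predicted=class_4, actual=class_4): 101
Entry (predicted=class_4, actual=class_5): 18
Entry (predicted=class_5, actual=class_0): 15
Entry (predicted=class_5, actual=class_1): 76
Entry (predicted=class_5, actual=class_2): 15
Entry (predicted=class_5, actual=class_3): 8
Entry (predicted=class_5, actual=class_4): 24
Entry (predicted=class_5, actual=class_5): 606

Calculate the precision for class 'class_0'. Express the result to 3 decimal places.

Take TP from the diagonal, FP from the rest of the 'class_0' prediction marginal, FN from the rest of the 'class_0' actual marginal.
precision = TP/(TP+FP).
class_0: TP=461, FP=86+27+8+19+9=149 → 461/610 = 0.7557

0.756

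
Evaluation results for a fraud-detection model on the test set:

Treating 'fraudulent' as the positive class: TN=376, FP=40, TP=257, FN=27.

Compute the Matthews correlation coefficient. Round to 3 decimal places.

MCC = (TP·TN − FP·FN) / √((TP+FP)(TP+FN)(TN+FP)(TN+FN))
Numerator = 257·376 − 40·27 = 95552
Denominator = √(297·284·416·403) = √14140773504 = 118914.9844
MCC = 95552 / 118914.9844 = 0.804

0.804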